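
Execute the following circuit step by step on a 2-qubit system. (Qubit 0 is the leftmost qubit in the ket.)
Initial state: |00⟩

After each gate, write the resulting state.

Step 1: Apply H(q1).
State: 1/√2|00⟩ + 1/√2|01⟩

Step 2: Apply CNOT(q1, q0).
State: 1/√2|00⟩ + 1/√2|11⟩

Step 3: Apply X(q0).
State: 1/√2|01⟩ + 1/√2|10⟩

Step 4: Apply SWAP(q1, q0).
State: 1/√2|01⟩ + 1/√2|10⟩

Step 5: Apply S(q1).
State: (1/√2)i|01⟩ + 1/√2|10⟩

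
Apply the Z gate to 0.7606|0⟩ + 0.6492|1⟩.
0.7606|0⟩ - 0.6492|1⟩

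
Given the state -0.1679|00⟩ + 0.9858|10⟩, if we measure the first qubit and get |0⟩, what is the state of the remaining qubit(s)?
-|0⟩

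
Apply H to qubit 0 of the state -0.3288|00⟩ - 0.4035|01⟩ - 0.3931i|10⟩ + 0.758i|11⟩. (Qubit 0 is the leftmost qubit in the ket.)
(-0.2325 - 0.278i)|00⟩ + (-0.2853 + 0.536i)|01⟩ + (-0.2325 + 0.278i)|10⟩ + (-0.2853 - 0.536i)|11⟩

H on qubit 0 mixes each pair of kets that differ only in qubit 0: amplitudes (a, b) of (|…0…⟩, |…1…⟩) become ((a + b)/√2, (a − b)/√2). Kets absent from the input have amplitude 0.
(|00⟩, |10⟩): (a, b) = (-0.3288, -0.3931i) → ((-0.2325 - 0.278i), (-0.2325 + 0.278i))
(|01⟩, |11⟩): (a, b) = (-0.4035, 0.758i) → ((-0.2853 + 0.536i), (-0.2853 - 0.536i))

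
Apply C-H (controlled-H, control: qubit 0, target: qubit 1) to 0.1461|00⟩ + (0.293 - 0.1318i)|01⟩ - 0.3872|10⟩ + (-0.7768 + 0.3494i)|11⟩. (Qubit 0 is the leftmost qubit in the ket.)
0.1461|00⟩ + (0.293 - 0.1318i)|01⟩ + (-0.8231 + 0.2471i)|10⟩ + (0.2755 - 0.2471i)|11⟩

C-H leaves the control-|0⟩ kets |00⟩, |01⟩ unchanged and applies H to qubit 1 on the control-|1⟩ pair (|10⟩, |11⟩).
H = [[1/√2, 1/√2], [1/√2, -1/√2]].
With a = amp(|10⟩) = -0.3872 and b = amp(|11⟩) = (-0.7768 + 0.3494i):
new amp(|10⟩) = (1/√2)·a + (1/√2)·b = (-0.8231 + 0.2471i)
new amp(|11⟩) = (1/√2)·a + (-1/√2)·b = (0.2755 - 0.2471i)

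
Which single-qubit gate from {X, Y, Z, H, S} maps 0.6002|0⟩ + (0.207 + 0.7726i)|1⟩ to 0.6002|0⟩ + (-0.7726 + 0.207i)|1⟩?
S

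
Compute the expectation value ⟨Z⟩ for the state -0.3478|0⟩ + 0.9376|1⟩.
-0.7581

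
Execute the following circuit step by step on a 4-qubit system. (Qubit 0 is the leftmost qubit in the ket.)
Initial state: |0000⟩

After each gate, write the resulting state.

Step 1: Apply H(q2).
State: 1/√2|0000⟩ + 1/√2|0010⟩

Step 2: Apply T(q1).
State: 1/√2|0000⟩ + 1/√2|0010⟩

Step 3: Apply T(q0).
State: 1/√2|0000⟩ + 1/√2|0010⟩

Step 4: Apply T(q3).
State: 1/√2|0000⟩ + 1/√2|0010⟩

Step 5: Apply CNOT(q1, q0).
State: 1/√2|0000⟩ + 1/√2|0010⟩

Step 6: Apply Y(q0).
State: (1/√2)i|1000⟩ + (1/√2)i|1010⟩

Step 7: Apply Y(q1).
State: -1/√2|1100⟩ - 1/√2|1110⟩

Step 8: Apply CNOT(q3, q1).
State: -1/√2|1100⟩ - 1/√2|1110⟩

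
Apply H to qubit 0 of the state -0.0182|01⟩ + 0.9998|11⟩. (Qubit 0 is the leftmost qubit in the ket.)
0.6941|01⟩ - 0.7198|11⟩

H on qubit 0 mixes each pair of kets that differ only in qubit 0: amplitudes (a, b) of (|…0…⟩, |…1…⟩) become ((a + b)/√2, (a − b)/√2). Kets absent from the input have amplitude 0.
(|01⟩, |11⟩): (a, b) = (-0.0182, 0.9998) → (0.6941, -0.7198)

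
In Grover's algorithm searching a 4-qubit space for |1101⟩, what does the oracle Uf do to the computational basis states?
Uf|x⟩ = -|x⟩ if x = 1101, else |x⟩ (phase flip on target)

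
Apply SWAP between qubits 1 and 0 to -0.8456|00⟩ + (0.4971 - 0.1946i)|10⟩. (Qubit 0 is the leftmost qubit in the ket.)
-0.8456|00⟩ + (0.4971 - 0.1946i)|01⟩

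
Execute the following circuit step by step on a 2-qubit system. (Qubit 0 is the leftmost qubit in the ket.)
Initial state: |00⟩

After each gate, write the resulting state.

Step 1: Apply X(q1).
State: |01⟩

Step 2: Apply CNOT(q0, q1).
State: |01⟩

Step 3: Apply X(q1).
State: |00⟩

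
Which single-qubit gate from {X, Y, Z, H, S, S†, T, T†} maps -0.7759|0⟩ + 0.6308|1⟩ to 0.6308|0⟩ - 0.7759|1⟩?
X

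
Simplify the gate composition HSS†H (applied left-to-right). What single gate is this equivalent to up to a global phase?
I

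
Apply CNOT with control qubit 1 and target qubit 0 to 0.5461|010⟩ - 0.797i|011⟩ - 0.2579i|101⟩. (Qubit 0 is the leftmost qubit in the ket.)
-0.2579i|101⟩ + 0.5461|110⟩ - 0.797i|111⟩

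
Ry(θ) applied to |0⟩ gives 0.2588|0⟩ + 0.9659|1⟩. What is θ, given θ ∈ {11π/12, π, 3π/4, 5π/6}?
5π/6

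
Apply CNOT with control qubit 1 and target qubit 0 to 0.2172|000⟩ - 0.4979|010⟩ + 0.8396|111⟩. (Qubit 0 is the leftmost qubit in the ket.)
0.2172|000⟩ + 0.8396|011⟩ - 0.4979|110⟩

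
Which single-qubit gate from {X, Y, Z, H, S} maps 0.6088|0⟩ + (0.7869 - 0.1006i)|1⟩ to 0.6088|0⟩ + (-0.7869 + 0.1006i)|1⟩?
Z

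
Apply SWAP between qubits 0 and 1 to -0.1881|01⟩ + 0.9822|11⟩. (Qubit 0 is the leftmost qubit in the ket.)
-0.1881|10⟩ + 0.9822|11⟩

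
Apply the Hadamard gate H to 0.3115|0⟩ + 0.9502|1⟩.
0.8922|0⟩ - 0.4516|1⟩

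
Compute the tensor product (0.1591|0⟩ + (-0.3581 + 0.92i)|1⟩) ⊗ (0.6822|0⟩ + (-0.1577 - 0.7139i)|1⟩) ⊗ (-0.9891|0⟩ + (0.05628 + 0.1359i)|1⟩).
-0.1074|000⟩ + (0.006109 + 0.01475i)|001⟩ + (0.02482 + 0.1123i)|010⟩ + (0.01402 - 0.009802i)|011⟩ + (0.2416 - 0.6208i)|100⟩ + (-0.09904 + 0.002123i)|101⟩ + (-0.7055 - 0.1094i)|110⟩ + (0.02512 + 0.1032i)|111⟩

amp(|b₁b₂…⟩) = product of the factor amplitudes for bits b₁, b₂, …; only kets whose every factor amplitude is nonzero survive.
|000⟩: (0.1591)(0.6822)(-0.9891) = -0.1074
|001⟩: (0.1591)(0.6822)(0.05628 + 0.1359i) = (0.006109 + 0.01475i)
|010⟩: (0.1591)(-0.1577 - 0.7139i)(-0.9891) = (0.02482 + 0.1123i)
|011⟩: (0.1591)(-0.1577 - 0.7139i)(0.05628 + 0.1359i) = (0.01402 - 0.009802i)
|100⟩: (-0.3581 + 0.92i)(0.6822)(-0.9891) = (0.2416 - 0.6208i)
|101⟩: (-0.3581 + 0.92i)(0.6822)(0.05628 + 0.1359i) = (-0.09904 + 0.002123i)
|110⟩: (-0.3581 + 0.92i)(-0.1577 - 0.7139i)(-0.9891) = (-0.7055 - 0.1094i)
|111⟩: (-0.3581 + 0.92i)(-0.1577 - 0.7139i)(0.05628 + 0.1359i) = (0.02512 + 0.1032i)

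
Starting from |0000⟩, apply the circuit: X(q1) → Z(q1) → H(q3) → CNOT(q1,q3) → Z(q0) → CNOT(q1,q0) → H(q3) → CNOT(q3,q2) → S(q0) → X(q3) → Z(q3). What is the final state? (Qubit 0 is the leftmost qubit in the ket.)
i|1101⟩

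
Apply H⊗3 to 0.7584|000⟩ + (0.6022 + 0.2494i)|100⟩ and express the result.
(0.481 + 0.08818i)|000⟩ + (0.481 + 0.08818i)|001⟩ + (0.481 + 0.08818i)|010⟩ + (0.481 + 0.08818i)|011⟩ + (0.05523 - 0.08818i)|100⟩ + (0.05523 - 0.08818i)|101⟩ + (0.05523 - 0.08818i)|110⟩ + (0.05523 - 0.08818i)|111⟩

H⊗3 gives amp(|y⟩) = (1/2√2) Σ_x (−1)^(x·y) amp(|x⟩), where x·y is the number of positions in which both x and y have a 1.
|000⟩: (0.7584 + (0.6022 + 0.2494i))/(2√2) = (0.481 + 0.08818i)
|001⟩: (0.7584 + (0.6022 + 0.2494i))/(2√2) = (0.481 + 0.08818i)
|010⟩: (0.7584 + (0.6022 + 0.2494i))/(2√2) = (0.481 + 0.08818i)
|011⟩: (0.7584 + (0.6022 + 0.2494i))/(2√2) = (0.481 + 0.08818i)
|100⟩: (0.7584 - (0.6022 + 0.2494i))/(2√2) = (0.05523 - 0.08818i)
|101⟩: (0.7584 - (0.6022 + 0.2494i))/(2√2) = (0.05523 - 0.08818i)
|110⟩: (0.7584 - (0.6022 + 0.2494i))/(2√2) = (0.05523 - 0.08818i)
|111⟩: (0.7584 - (0.6022 + 0.2494i))/(2√2) = (0.05523 - 0.08818i)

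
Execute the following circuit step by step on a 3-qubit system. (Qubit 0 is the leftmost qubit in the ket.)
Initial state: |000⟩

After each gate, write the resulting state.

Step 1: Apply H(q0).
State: 1/√2|000⟩ + 1/√2|100⟩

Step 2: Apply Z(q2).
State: 1/√2|000⟩ + 1/√2|100⟩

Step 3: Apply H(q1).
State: 1/2|000⟩ + 1/2|010⟩ + 1/2|100⟩ + 1/2|110⟩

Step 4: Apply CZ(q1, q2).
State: 1/2|000⟩ + 1/2|010⟩ + 1/2|100⟩ + 1/2|110⟩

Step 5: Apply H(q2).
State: 1/√8|000⟩ + 1/√8|001⟩ + 1/√8|010⟩ + 1/√8|011⟩ + 1/√8|100⟩ + 1/√8|101⟩ + 1/√8|110⟩ + 1/√8|111⟩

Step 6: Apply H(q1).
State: 1/2|000⟩ + 1/2|001⟩ + 1/2|100⟩ + 1/2|101⟩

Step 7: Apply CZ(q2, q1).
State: 1/2|000⟩ + 1/2|001⟩ + 1/2|100⟩ + 1/2|101⟩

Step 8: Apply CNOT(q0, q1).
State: 1/2|000⟩ + 1/2|001⟩ + 1/2|110⟩ + 1/2|111⟩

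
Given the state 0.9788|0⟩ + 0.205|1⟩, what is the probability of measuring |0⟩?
0.958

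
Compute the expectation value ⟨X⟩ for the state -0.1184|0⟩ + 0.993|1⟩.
-0.2351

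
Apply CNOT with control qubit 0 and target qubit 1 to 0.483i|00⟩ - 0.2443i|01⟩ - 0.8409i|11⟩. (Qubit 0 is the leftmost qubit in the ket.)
0.483i|00⟩ - 0.2443i|01⟩ - 0.8409i|10⟩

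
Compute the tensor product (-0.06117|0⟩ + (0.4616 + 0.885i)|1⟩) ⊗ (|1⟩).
-0.06117|01⟩ + (0.4616 + 0.885i)|11⟩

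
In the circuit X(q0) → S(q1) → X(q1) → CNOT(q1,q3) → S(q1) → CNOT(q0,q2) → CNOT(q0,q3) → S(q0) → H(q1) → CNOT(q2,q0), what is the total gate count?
10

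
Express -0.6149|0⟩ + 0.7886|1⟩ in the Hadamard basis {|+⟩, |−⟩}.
0.1228|+⟩ - 0.9924|−⟩

With |ψ⟩ = α|0⟩ + β|1⟩, the Hadamard-basis coefficients are ⟨+|ψ⟩ = (α + β)/√2 and ⟨−|ψ⟩ = (α − β)/√2.
Here α = -0.6149, β = 0.7886: (α + β)/√2 = 0.1228, (α − β)/√2 = -0.9924.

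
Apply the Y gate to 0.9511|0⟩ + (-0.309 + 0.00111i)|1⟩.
(0.00111 + 0.309i)|0⟩ + 0.9511i|1⟩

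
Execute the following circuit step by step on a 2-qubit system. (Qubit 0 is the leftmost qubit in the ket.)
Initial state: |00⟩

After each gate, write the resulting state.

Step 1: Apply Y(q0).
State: i|10⟩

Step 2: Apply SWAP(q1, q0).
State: i|01⟩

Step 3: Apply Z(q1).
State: -i|01⟩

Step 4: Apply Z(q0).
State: -i|01⟩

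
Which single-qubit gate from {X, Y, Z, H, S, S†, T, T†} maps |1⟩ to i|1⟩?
S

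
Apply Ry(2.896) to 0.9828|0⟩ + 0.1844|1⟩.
-0.06263|0⟩ + 0.998|1⟩

Ry(2.896) = [[cos(θ/2), −sin(θ/2)], [sin(θ/2), cos(θ/2)]]; θ = 2.896, cos(θ/2) ≈ 0.122488, sin(θ/2) ≈ 0.99247.
With a = amp(|0⟩) = 0.9828 and b = amp(|1⟩) = 0.1844:
new amp(|0⟩) = (0.122488)·a + (-0.99247)·b = -0.06263
new amp(|1⟩) = (0.99247)·a + (0.122488)·b = 0.998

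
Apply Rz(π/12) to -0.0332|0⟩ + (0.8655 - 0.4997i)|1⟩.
(-0.03292 + 0.004333i)|0⟩ + (0.9233 - 0.3825i)|1⟩

Rz(π/12) = [[e^(−iθ/2), 0], [0, e^(iθ/2)]] with e^(±iθ/2) = cos(θ/2) ± i·sin(θ/2); θ = π/12, cos(θ/2) ≈ 0.991445, sin(θ/2) ≈ 0.130526.
With a = amp(|0⟩) = -0.0332 and b = amp(|1⟩) = (0.8655 - 0.4997i):
new amp(|0⟩) = (0.991445 - 0.130526i)·a = (-0.03292 + 0.004333i)
new amp(|1⟩) = (0.991445 + 0.130526i)·b = (0.9233 - 0.3825i)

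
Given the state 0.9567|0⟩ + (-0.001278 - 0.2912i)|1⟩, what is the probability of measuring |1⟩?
0.0848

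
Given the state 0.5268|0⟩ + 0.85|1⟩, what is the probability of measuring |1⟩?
0.7225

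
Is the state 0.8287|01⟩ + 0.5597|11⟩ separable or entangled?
Separable

Writing the state as a|00⟩ + b|01⟩ + c|10⟩ + d|11⟩, it is a product state iff ad − bc = 0.
Here (a, b, c, d) = (0, 0.8287, 0, 0.5597): ad − bc = (0)(0.5597) − (0.8287)(0) = 0, so the state is separable.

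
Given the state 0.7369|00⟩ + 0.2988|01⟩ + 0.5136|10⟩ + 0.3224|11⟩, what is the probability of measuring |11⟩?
0.1039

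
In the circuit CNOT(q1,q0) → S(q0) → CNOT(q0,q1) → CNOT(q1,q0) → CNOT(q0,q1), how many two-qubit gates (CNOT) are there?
4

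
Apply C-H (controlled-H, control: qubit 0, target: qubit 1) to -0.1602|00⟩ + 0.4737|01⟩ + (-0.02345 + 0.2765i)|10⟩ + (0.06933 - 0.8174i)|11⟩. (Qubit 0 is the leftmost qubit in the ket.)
-0.1602|00⟩ + 0.4737|01⟩ + (0.03244 - 0.3825i)|10⟩ + (-0.06561 + 0.7735i)|11⟩

C-H leaves the control-|0⟩ kets |00⟩, |01⟩ unchanged and applies H to qubit 1 on the control-|1⟩ pair (|10⟩, |11⟩).
H = [[1/√2, 1/√2], [1/√2, -1/√2]].
With a = amp(|10⟩) = (-0.02345 + 0.2765i) and b = amp(|11⟩) = (0.06933 - 0.8174i):
new amp(|10⟩) = (1/√2)·a + (1/√2)·b = (0.03244 - 0.3825i)
new amp(|11⟩) = (1/√2)·a + (-1/√2)·b = (-0.06561 + 0.7735i)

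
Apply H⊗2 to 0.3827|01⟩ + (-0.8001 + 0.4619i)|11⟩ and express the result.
(-0.2087 + 0.231i)|00⟩ + (0.2087 - 0.231i)|01⟩ + (0.5914 - 0.231i)|10⟩ + (-0.5914 + 0.231i)|11⟩

H⊗2 gives amp(|y⟩) = (1/2) Σ_x (−1)^(x·y) amp(|x⟩), where x·y is the number of positions in which both x and y have a 1.
|00⟩: (0.3827 + (-0.8001 + 0.4619i))/2 = (-0.2087 + 0.231i)
|01⟩: (-0.3827 - (-0.8001 + 0.4619i))/2 = (0.2087 - 0.231i)
|10⟩: (0.3827 - (-0.8001 + 0.4619i))/2 = (0.5914 - 0.231i)
|11⟩: (-0.3827 + (-0.8001 + 0.4619i))/2 = (-0.5914 + 0.231i)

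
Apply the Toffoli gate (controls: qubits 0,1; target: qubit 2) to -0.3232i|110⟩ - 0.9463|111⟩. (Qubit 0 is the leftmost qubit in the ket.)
-0.9463|110⟩ - 0.3232i|111⟩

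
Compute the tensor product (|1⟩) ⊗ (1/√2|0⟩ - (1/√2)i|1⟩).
1/√2|10⟩ - (1/√2)i|11⟩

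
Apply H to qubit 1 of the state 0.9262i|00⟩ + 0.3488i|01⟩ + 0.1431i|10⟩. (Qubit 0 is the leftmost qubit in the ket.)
0.9016i|00⟩ + 0.4083i|01⟩ + 0.1012i|10⟩ + 0.1012i|11⟩

H on qubit 1 mixes each pair of kets that differ only in qubit 1: amplitudes (a, b) of (|…0…⟩, |…1…⟩) become ((a + b)/√2, (a − b)/√2). Kets absent from the input have amplitude 0.
(|00⟩, |01⟩): (a, b) = (0.9262i, 0.3488i) → (0.9016i, 0.4083i)
(|10⟩, |11⟩): (a, b) = (0.1431i, 0) → (0.1012i, 0.1012i)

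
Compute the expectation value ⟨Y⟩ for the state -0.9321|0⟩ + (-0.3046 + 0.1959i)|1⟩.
-0.3652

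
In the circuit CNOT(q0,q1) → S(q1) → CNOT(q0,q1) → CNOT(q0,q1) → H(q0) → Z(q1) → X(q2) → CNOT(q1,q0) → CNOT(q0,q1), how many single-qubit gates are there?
4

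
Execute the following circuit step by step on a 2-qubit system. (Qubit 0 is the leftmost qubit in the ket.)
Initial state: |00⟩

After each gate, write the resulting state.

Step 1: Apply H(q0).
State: 1/√2|00⟩ + 1/√2|10⟩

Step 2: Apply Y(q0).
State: -(1/√2)i|00⟩ + (1/√2)i|10⟩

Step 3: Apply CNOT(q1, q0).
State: -(1/√2)i|00⟩ + (1/√2)i|10⟩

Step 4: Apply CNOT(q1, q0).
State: -(1/√2)i|00⟩ + (1/√2)i|10⟩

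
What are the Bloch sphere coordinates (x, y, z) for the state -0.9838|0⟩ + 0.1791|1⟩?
(-0.3524, 0, 0.9358)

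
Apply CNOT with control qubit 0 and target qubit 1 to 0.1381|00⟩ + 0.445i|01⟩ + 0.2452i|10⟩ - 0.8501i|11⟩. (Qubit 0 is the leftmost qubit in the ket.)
0.1381|00⟩ + 0.445i|01⟩ - 0.8501i|10⟩ + 0.2452i|11⟩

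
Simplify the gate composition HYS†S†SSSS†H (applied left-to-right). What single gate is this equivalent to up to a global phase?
Y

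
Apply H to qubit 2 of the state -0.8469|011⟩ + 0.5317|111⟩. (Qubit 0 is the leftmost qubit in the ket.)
-0.5988|010⟩ + 0.5988|011⟩ + 0.376|110⟩ - 0.376|111⟩

H on qubit 2 mixes each pair of kets that differ only in qubit 2: amplitudes (a, b) of (|…0…⟩, |…1…⟩) become ((a + b)/√2, (a − b)/√2). Kets absent from the input have amplitude 0.
(|010⟩, |011⟩): (a, b) = (0, -0.8469) → (-0.5988, 0.5988)
(|110⟩, |111⟩): (a, b) = (0, 0.5317) → (0.376, -0.376)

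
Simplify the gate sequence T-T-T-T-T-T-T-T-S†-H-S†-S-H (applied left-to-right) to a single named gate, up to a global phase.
S†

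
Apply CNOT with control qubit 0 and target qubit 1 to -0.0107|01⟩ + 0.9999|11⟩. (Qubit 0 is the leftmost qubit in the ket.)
-0.0107|01⟩ + 0.9999|10⟩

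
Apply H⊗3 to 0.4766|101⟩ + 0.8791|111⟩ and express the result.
0.4793|000⟩ - 0.4793|001⟩ - 0.1423|010⟩ + 0.1423|011⟩ - 0.4793|100⟩ + 0.4793|101⟩ + 0.1423|110⟩ - 0.1423|111⟩

H⊗3 gives amp(|y⟩) = (1/2√2) Σ_x (−1)^(x·y) amp(|x⟩), where x·y is the number of positions in which both x and y have a 1.
|000⟩: (0.4766 + 0.8791)/(2√2) = 0.4793
|001⟩: (-0.4766 - 0.8791)/(2√2) = -0.4793
|010⟩: (0.4766 - 0.8791)/(2√2) = -0.1423
|011⟩: (-0.4766 + 0.8791)/(2√2) = 0.1423
|100⟩: (-0.4766 - 0.8791)/(2√2) = -0.4793
|101⟩: (0.4766 + 0.8791)/(2√2) = 0.4793
|110⟩: (-0.4766 + 0.8791)/(2√2) = 0.1423
|111⟩: (0.4766 - 0.8791)/(2√2) = -0.1423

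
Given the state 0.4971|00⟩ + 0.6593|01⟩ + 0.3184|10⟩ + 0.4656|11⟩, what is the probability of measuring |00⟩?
0.2471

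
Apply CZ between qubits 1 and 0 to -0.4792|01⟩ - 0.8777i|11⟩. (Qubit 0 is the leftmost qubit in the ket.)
-0.4792|01⟩ + 0.8777i|11⟩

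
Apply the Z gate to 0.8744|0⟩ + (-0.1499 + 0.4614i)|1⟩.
0.8744|0⟩ + (0.1499 - 0.4614i)|1⟩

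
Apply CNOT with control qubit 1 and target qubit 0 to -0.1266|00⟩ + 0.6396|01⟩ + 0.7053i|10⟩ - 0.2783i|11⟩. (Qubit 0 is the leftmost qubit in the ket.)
-0.1266|00⟩ - 0.2783i|01⟩ + 0.7053i|10⟩ + 0.6396|11⟩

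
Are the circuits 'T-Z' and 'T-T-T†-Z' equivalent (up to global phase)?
Yes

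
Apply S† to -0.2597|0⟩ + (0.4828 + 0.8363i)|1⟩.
-0.2597|0⟩ + (0.8363 - 0.4828i)|1⟩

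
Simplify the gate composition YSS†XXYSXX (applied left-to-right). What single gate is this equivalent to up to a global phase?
S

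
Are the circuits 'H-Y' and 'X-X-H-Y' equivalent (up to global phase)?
Yes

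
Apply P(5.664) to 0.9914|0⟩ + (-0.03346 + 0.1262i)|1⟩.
0.9914|0⟩ + (0.04599 + 0.1222i)|1⟩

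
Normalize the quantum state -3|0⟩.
-|0⟩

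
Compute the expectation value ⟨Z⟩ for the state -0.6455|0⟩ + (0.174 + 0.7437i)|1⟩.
-0.1667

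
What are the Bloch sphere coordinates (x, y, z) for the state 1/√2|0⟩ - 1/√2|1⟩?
(-1, 0, 0)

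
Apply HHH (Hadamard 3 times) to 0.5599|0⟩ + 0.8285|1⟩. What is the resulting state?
0.9817|0⟩ - 0.1899|1⟩

H² = I, so H^3 = H: a single Hadamard. With (a, b) = (0.5599, 0.8285), H gives ((a + b)/√2, (a − b)/√2) = (0.9817, -0.1899).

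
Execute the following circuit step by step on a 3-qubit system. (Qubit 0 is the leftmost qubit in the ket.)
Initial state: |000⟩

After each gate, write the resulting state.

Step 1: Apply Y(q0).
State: i|100⟩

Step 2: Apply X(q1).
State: i|110⟩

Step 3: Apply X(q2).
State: i|111⟩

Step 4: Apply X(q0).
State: i|011⟩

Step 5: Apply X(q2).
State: i|010⟩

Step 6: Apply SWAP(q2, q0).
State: i|010⟩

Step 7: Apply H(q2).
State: (1/√2)i|010⟩ + (1/√2)i|011⟩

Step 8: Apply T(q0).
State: (1/√2)i|010⟩ + (1/√2)i|011⟩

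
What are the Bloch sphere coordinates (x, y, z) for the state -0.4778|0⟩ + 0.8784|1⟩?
(-0.8394, 0, -0.5433)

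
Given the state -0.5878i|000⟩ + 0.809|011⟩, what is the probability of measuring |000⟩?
0.3455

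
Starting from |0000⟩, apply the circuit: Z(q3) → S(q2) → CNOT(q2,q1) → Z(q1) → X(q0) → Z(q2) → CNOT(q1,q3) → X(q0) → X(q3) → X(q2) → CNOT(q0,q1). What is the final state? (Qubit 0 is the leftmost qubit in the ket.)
|0011⟩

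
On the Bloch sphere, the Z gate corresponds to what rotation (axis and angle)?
Rotation by π around the z-axis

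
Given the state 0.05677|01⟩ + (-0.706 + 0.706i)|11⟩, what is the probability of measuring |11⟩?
0.9969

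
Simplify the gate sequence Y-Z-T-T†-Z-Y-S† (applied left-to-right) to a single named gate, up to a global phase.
S†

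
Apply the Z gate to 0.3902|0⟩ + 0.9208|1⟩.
0.3902|0⟩ - 0.9208|1⟩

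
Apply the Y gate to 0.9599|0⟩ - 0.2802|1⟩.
0.2802i|0⟩ + 0.9599i|1⟩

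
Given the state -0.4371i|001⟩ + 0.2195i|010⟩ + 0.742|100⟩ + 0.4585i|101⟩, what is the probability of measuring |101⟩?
0.2102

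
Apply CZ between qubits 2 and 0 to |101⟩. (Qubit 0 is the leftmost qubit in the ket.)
-|101⟩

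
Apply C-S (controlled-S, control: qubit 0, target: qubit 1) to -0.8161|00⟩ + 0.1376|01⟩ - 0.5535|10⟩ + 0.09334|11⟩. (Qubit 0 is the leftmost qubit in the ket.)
-0.8161|00⟩ + 0.1376|01⟩ - 0.5535|10⟩ + 0.09334i|11⟩

C-S leaves the control-|0⟩ kets |00⟩, |01⟩ unchanged and applies S to qubit 1 on the control-|1⟩ pair (|10⟩, |11⟩).
S = [[1, 0], [0, i]].
With a = amp(|10⟩) = -0.5535 and b = amp(|11⟩) = 0.09334:
new amp(|10⟩) = (1)·a = -0.5535
new amp(|11⟩) = (i)·b = 0.09334i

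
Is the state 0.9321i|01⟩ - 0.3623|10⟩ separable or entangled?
Entangled

Writing the state as a|00⟩ + b|01⟩ + c|10⟩ + d|11⟩, it is a product state iff ad − bc = 0.
Here (a, b, c, d) = (0, 0.9321i, -0.3623, 0): ad − bc = (0)(0) − (0.9321i)(-0.3623) = 0.3377i ≠ 0, so the state is entangled.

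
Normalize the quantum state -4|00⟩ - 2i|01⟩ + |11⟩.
-0.8729|00⟩ - 0.4364i|01⟩ + 0.2182|11⟩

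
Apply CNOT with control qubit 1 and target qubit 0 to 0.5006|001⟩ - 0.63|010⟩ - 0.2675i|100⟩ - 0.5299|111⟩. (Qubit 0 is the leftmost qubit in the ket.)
0.5006|001⟩ - 0.5299|011⟩ - 0.2675i|100⟩ - 0.63|110⟩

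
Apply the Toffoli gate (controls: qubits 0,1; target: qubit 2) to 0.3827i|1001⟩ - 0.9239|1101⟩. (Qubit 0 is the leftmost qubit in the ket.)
0.3827i|1001⟩ - 0.9239|1111⟩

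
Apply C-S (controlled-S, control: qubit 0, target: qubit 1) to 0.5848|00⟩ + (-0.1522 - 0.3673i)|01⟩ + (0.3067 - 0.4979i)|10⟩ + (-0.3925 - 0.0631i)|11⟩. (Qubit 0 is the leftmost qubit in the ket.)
0.5848|00⟩ + (-0.1522 - 0.3673i)|01⟩ + (0.3067 - 0.4979i)|10⟩ + (0.0631 - 0.3925i)|11⟩

C-S leaves the control-|0⟩ kets |00⟩, |01⟩ unchanged and applies S to qubit 1 on the control-|1⟩ pair (|10⟩, |11⟩).
S = [[1, 0], [0, i]].
With a = amp(|10⟩) = (0.3067 - 0.4979i) and b = amp(|11⟩) = (-0.3925 - 0.0631i):
new amp(|10⟩) = (1)·a = (0.3067 - 0.4979i)
new amp(|11⟩) = (i)·b = (0.0631 - 0.3925i)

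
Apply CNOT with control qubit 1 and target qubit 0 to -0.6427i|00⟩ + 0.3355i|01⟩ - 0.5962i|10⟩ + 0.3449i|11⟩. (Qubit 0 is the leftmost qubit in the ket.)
-0.6427i|00⟩ + 0.3449i|01⟩ - 0.5962i|10⟩ + 0.3355i|11⟩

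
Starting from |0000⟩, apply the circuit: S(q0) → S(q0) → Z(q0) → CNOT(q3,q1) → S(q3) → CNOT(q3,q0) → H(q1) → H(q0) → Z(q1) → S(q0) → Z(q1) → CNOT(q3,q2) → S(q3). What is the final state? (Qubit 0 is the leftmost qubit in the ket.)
1/2|0000⟩ + 1/2|0100⟩ + (1/2)i|1000⟩ + (1/2)i|1100⟩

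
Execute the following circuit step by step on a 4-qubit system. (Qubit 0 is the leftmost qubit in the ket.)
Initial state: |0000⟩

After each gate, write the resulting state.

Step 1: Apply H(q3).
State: 1/√2|0000⟩ + 1/√2|0001⟩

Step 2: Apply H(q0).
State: 1/2|0000⟩ + 1/2|0001⟩ + 1/2|1000⟩ + 1/2|1001⟩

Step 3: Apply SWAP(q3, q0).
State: 1/2|0000⟩ + 1/2|0001⟩ + 1/2|1000⟩ + 1/2|1001⟩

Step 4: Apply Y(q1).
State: (1/2)i|0100⟩ + (1/2)i|0101⟩ + (1/2)i|1100⟩ + (1/2)i|1101⟩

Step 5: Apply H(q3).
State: (1/√2)i|0100⟩ + (1/√2)i|1100⟩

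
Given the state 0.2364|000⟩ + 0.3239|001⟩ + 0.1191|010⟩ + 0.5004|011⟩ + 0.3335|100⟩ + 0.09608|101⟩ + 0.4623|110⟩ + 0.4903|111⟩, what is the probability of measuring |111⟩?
0.2404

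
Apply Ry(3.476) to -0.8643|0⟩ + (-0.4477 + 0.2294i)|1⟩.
(0.5853 - 0.2262i)|0⟩ + (-0.7777 - 0.03818i)|1⟩

Ry(3.476) = [[cos(θ/2), −sin(θ/2)], [sin(θ/2), cos(θ/2)]]; θ = 3.476, cos(θ/2) ≈ -0.166426, sin(θ/2) ≈ 0.986054.
With a = amp(|0⟩) = -0.8643 and b = amp(|1⟩) = (-0.4477 + 0.2294i):
new amp(|0⟩) = (-0.166426)·a + (-0.986054)·b = (0.5853 - 0.2262i)
new amp(|1⟩) = (0.986054)·a + (-0.166426)·b = (-0.7777 - 0.03818i)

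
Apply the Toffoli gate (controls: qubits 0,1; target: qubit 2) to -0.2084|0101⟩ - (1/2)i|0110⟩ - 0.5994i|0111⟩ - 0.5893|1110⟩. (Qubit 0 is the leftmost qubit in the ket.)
-0.2084|0101⟩ - (1/2)i|0110⟩ - 0.5994i|0111⟩ - 0.5893|1100⟩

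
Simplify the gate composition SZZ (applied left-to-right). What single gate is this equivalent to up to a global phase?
S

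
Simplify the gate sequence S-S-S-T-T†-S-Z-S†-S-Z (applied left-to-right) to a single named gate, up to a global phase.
I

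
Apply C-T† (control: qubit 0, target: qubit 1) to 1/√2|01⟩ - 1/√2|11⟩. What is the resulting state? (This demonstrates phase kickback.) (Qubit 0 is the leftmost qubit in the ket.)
1/√2|01⟩ + (-1/2 + (1/2)i)|11⟩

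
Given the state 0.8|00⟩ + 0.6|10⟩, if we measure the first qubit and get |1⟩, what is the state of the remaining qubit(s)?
|0⟩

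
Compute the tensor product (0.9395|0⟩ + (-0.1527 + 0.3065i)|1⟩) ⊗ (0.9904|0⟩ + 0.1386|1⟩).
0.9305|00⟩ + 0.1302|01⟩ + (-0.1512 + 0.3036i)|10⟩ + (-0.02116 + 0.04248i)|11⟩

amp(|b₁b₂…⟩) = product of the factor amplitudes for bits b₁, b₂, …; only kets whose every factor amplitude is nonzero survive.
|00⟩: (0.9395)(0.9904) = 0.9305
|01⟩: (0.9395)(0.1386) = 0.1302
|10⟩: (-0.1527 + 0.3065i)(0.9904) = (-0.1512 + 0.3036i)
|11⟩: (-0.1527 + 0.3065i)(0.1386) = (-0.02116 + 0.04248i)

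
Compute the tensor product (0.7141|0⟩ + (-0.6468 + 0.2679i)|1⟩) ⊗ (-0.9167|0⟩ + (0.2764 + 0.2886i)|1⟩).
-0.6546|00⟩ + (0.1974 + 0.2061i)|01⟩ + (0.5929 - 0.2456i)|10⟩ + (-0.2561 - 0.1126i)|11⟩

amp(|b₁b₂…⟩) = product of the factor amplitudes for bits b₁, b₂, …; only kets whose every factor amplitude is nonzero survive.
|00⟩: (0.7141)(-0.9167) = -0.6546
|01⟩: (0.7141)(0.2764 + 0.2886i) = (0.1974 + 0.2061i)
|10⟩: (-0.6468 + 0.2679i)(-0.9167) = (0.5929 - 0.2456i)
|11⟩: (-0.6468 + 0.2679i)(0.2764 + 0.2886i) = (-0.2561 - 0.1126i)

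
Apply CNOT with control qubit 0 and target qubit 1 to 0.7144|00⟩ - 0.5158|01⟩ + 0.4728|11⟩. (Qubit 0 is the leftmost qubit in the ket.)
0.7144|00⟩ - 0.5158|01⟩ + 0.4728|10⟩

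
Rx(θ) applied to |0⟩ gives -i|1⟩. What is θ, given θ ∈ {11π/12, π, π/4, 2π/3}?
π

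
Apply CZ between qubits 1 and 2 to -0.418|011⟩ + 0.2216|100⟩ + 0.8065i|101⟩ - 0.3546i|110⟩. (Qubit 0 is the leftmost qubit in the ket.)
0.418|011⟩ + 0.2216|100⟩ + 0.8065i|101⟩ - 0.3546i|110⟩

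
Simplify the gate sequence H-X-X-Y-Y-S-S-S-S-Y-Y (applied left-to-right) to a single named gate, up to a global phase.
H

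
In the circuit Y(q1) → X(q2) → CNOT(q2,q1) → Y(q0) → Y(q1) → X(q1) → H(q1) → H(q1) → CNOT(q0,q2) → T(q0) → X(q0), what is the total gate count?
11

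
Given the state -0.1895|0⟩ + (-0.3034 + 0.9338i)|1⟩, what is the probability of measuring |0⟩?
0.03591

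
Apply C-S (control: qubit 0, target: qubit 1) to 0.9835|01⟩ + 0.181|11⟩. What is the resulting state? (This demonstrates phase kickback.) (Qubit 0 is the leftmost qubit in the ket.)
0.9835|01⟩ + 0.181i|11⟩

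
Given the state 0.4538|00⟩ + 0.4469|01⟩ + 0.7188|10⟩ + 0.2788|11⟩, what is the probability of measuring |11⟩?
0.07773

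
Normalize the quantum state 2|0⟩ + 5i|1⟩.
0.3714|0⟩ + 0.9285i|1⟩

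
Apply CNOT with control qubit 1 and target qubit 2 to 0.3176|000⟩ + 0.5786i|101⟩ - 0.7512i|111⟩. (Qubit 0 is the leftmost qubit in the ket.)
0.3176|000⟩ + 0.5786i|101⟩ - 0.7512i|110⟩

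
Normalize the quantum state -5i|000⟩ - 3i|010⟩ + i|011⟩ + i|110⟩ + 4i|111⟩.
-0.6934i|000⟩ - 0.416i|010⟩ + 0.1387i|011⟩ + 0.1387i|110⟩ + 0.5547i|111⟩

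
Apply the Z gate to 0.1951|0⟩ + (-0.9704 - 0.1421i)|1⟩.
0.1951|0⟩ + (0.9704 + 0.1421i)|1⟩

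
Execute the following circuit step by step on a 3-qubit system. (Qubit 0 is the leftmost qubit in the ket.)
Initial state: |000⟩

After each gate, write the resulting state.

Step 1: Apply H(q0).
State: 1/√2|000⟩ + 1/√2|100⟩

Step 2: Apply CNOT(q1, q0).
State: 1/√2|000⟩ + 1/√2|100⟩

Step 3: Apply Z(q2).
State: 1/√2|000⟩ + 1/√2|100⟩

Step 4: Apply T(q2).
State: 1/√2|000⟩ + 1/√2|100⟩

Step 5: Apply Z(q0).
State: 1/√2|000⟩ - 1/√2|100⟩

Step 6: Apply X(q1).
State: 1/√2|010⟩ - 1/√2|110⟩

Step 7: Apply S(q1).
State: (1/√2)i|010⟩ - (1/√2)i|110⟩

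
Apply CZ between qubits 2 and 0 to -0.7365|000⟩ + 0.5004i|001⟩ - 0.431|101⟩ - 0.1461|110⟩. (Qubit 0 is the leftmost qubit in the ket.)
-0.7365|000⟩ + 0.5004i|001⟩ + 0.431|101⟩ - 0.1461|110⟩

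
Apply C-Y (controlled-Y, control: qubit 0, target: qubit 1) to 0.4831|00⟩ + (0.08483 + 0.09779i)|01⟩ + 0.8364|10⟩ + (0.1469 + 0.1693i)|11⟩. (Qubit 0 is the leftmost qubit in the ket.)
0.4831|00⟩ + (0.08483 + 0.09779i)|01⟩ + (0.1693 - 0.1469i)|10⟩ + 0.8364i|11⟩

C-Y leaves the control-|0⟩ kets |00⟩, |01⟩ unchanged and applies Y to qubit 1 on the control-|1⟩ pair (|10⟩, |11⟩).
Y = [[0, -i], [i, 0]].
With a = amp(|10⟩) = 0.8364 and b = amp(|11⟩) = (0.1469 + 0.1693i):
new amp(|10⟩) = (-i)·b = (0.1693 - 0.1469i)
new amp(|11⟩) = (i)·a = 0.8364i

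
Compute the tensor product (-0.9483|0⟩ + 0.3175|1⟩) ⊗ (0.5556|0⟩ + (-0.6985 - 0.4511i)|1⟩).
-0.5269|00⟩ + (0.6624 + 0.4278i)|01⟩ + 0.1764|10⟩ + (-0.2218 - 0.1432i)|11⟩

amp(|b₁b₂…⟩) = product of the factor amplitudes for bits b₁, b₂, …; only kets whose every factor amplitude is nonzero survive.
|00⟩: (-0.9483)(0.5556) = -0.5269
|01⟩: (-0.9483)(-0.6985 - 0.4511i) = (0.6624 + 0.4278i)
|10⟩: (0.3175)(0.5556) = 0.1764
|11⟩: (0.3175)(-0.6985 - 0.4511i) = (-0.2218 - 0.1432i)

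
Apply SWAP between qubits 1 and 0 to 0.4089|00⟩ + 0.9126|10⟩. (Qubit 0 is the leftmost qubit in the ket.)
0.4089|00⟩ + 0.9126|01⟩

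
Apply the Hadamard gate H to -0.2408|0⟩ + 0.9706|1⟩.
0.516|0⟩ - 0.8566|1⟩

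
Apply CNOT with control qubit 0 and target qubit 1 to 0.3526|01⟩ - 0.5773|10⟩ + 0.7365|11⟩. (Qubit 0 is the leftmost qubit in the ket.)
0.3526|01⟩ + 0.7365|10⟩ - 0.5773|11⟩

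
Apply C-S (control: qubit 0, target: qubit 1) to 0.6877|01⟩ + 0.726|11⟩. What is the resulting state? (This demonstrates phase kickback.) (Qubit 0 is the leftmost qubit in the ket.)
0.6877|01⟩ + 0.726i|11⟩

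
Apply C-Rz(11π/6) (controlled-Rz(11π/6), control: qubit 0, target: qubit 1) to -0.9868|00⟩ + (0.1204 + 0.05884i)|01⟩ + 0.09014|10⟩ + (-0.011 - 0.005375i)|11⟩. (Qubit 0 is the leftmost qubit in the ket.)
-0.9868|00⟩ + (0.1204 + 0.05884i)|01⟩ + (-0.08707 - 0.02333i)|10⟩ + (0.01202 + 0.002345i)|11⟩

C-Rz(11π/6) leaves the control-|0⟩ kets |00⟩, |01⟩ unchanged and applies Rz(11π/6) to qubit 1 on the control-|1⟩ pair (|10⟩, |11⟩).
Rz(11π/6) = [[e^(−iθ/2), 0], [0, e^(iθ/2)]] with e^(±iθ/2) = cos(θ/2) ± i·sin(θ/2); θ = 11π/6, cos(θ/2) ≈ -0.965926, sin(θ/2) ≈ 0.258819.
With a = amp(|10⟩) = 0.09014 and b = amp(|11⟩) = (-0.011 - 0.005375i):
new amp(|10⟩) = (-0.965926 - 0.258819i)·a = (-0.08707 - 0.02333i)
new amp(|11⟩) = (-0.965926 + 0.258819i)·b = (0.01202 + 0.002345i)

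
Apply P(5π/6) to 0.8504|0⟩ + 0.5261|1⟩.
0.8504|0⟩ + (-0.4556 + 0.2631i)|1⟩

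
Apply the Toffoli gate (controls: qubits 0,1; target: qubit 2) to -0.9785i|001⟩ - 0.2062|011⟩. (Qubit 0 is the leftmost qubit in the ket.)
-0.9785i|001⟩ - 0.2062|011⟩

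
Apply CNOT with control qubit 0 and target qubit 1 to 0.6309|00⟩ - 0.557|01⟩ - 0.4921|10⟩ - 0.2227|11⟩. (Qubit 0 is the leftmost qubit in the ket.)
0.6309|00⟩ - 0.557|01⟩ - 0.2227|10⟩ - 0.4921|11⟩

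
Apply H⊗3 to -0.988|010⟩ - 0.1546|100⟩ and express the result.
-0.404|000⟩ - 0.404|001⟩ + 0.2947|010⟩ + 0.2947|011⟩ - 0.2947|100⟩ - 0.2947|101⟩ + 0.404|110⟩ + 0.404|111⟩

H⊗3 gives amp(|y⟩) = (1/2√2) Σ_x (−1)^(x·y) amp(|x⟩), where x·y is the number of positions in which both x and y have a 1.
|000⟩: (-0.988 - 0.1546)/(2√2) = -0.404
|001⟩: (-0.988 - 0.1546)/(2√2) = -0.404
|010⟩: (0.988 - 0.1546)/(2√2) = 0.2947
|011⟩: (0.988 - 0.1546)/(2√2) = 0.2947
|100⟩: (-0.988 + 0.1546)/(2√2) = -0.2947
|101⟩: (-0.988 + 0.1546)/(2√2) = -0.2947
|110⟩: (0.988 + 0.1546)/(2√2) = 0.404
|111⟩: (0.988 + 0.1546)/(2√2) = 0.404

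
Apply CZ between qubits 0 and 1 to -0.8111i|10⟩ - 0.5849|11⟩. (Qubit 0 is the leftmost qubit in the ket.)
-0.8111i|10⟩ + 0.5849|11⟩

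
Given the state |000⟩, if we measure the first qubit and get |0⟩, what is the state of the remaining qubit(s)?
|00⟩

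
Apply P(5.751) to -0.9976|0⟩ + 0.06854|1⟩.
-0.9976|0⟩ + (0.05906 - 0.03478i)|1⟩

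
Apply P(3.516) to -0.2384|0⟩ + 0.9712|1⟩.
-0.2384|0⟩ + (-0.9039 - 0.3552i)|1⟩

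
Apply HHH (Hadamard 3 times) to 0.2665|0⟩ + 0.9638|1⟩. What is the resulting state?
0.87|0⟩ - 0.4931|1⟩

H² = I, so H^3 = H: a single Hadamard. With (a, b) = (0.2665, 0.9638), H gives ((a + b)/√2, (a − b)/√2) = (0.87, -0.4931).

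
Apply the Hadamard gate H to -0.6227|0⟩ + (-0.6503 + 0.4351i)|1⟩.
(-0.9001 + 0.3077i)|0⟩ + (0.01952 - 0.3077i)|1⟩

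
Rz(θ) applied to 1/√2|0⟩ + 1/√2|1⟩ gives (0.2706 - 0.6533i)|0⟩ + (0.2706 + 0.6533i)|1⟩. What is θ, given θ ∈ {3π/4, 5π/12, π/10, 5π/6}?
3π/4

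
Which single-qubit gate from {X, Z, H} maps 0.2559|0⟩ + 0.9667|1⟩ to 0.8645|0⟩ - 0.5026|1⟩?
H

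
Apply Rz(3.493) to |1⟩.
(-0.1748 + 0.9846i)|1⟩

Rz(3.493) = [[e^(−iθ/2), 0], [0, e^(iθ/2)]] with e^(±iθ/2) = cos(θ/2) ± i·sin(θ/2); θ = 3.493, cos(θ/2) ≈ -0.174801, sin(θ/2) ≈ 0.984604.
With a = amp(|0⟩) = 0 and b = amp(|1⟩) = 1:
new amp(|0⟩) = (-0.174801 - 0.984604i)·a = 0
new amp(|1⟩) = (-0.174801 + 0.984604i)·b = (-0.1748 + 0.9846i)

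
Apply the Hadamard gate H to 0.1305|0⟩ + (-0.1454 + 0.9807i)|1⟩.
(-0.01054 + 0.6935i)|0⟩ + (0.1951 - 0.6935i)|1⟩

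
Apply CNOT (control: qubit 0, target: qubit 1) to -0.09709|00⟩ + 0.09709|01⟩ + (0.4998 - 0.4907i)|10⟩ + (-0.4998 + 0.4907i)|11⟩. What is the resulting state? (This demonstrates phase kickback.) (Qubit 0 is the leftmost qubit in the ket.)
-0.09709|00⟩ + 0.09709|01⟩ + (-0.4998 + 0.4907i)|10⟩ + (0.4998 - 0.4907i)|11⟩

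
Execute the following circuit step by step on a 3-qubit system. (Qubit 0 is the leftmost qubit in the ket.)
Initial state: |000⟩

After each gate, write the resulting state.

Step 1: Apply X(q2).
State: |001⟩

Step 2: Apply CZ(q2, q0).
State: |001⟩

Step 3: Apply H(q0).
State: 1/√2|001⟩ + 1/√2|101⟩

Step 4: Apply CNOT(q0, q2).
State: 1/√2|001⟩ + 1/√2|100⟩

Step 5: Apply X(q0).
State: 1/√2|000⟩ + 1/√2|101⟩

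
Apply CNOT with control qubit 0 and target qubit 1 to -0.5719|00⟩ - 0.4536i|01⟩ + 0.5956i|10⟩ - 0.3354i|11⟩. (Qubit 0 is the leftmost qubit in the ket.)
-0.5719|00⟩ - 0.4536i|01⟩ - 0.3354i|10⟩ + 0.5956i|11⟩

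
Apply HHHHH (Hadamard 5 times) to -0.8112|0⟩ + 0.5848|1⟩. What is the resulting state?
-0.1601|0⟩ - 0.9871|1⟩

H² = I, so H^5 = H: a single Hadamard. With (a, b) = (-0.8112, 0.5848), H gives ((a + b)/√2, (a − b)/√2) = (-0.1601, -0.9871).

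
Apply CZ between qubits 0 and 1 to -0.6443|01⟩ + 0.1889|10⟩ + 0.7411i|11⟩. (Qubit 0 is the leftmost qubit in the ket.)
-0.6443|01⟩ + 0.1889|10⟩ - 0.7411i|11⟩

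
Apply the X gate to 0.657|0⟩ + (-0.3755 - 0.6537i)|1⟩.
(-0.3755 - 0.6537i)|0⟩ + 0.657|1⟩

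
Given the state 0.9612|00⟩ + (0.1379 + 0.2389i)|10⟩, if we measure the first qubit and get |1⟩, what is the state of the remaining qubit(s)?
(0.4999 + 0.8661i)|0⟩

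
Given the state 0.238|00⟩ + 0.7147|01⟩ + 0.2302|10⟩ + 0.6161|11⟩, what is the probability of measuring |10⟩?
0.05299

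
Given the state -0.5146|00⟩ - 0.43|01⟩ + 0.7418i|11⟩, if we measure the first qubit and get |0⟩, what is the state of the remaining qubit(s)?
-0.7674|0⟩ - 0.6412|1⟩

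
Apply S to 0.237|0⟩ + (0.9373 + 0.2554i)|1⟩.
0.237|0⟩ + (-0.2554 + 0.9373i)|1⟩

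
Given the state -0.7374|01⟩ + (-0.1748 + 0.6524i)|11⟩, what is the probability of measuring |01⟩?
0.5438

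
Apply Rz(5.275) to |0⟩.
(-0.8756 - 0.483i)|0⟩

Rz(5.275) = [[e^(−iθ/2), 0], [0, e^(iθ/2)]] with e^(±iθ/2) = cos(θ/2) ± i·sin(θ/2); θ = 5.275, cos(θ/2) ≈ -0.875613, sin(θ/2) ≈ 0.483013.
With a = amp(|0⟩) = 1 and b = amp(|1⟩) = 0:
new amp(|0⟩) = (-0.875613 - 0.483013i)·a = (-0.8756 - 0.483i)
new amp(|1⟩) = (-0.875613 + 0.483013i)·b = 0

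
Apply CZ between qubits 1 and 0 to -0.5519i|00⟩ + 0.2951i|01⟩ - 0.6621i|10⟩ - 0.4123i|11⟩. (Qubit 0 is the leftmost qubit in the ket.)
-0.5519i|00⟩ + 0.2951i|01⟩ - 0.6621i|10⟩ + 0.4123i|11⟩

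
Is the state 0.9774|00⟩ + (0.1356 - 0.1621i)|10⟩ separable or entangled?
Separable

Writing the state as a|00⟩ + b|01⟩ + c|10⟩ + d|11⟩, it is a product state iff ad − bc = 0.
Here (a, b, c, d) = (0.9774, 0, (0.1356 - 0.1621i), 0): ad − bc = (0.9774)(0) − (0)(0.1356 - 0.1621i) = 0, so the state is separable.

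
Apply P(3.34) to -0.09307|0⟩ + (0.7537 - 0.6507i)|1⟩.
-0.09307|0⟩ + (-0.8672 + 0.4894i)|1⟩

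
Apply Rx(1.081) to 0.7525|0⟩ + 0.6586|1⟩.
(0.6452 - 0.3389i)|0⟩ + (0.5647 - 0.3872i)|1⟩

Rx(1.081) = [[cos(θ/2), −i·sin(θ/2)], [−i·sin(θ/2), cos(θ/2)]]; θ = 1.081, cos(θ/2) ≈ 0.857452, sin(θ/2) ≈ 0.514565.
With a = amp(|0⟩) = 0.7525 and b = amp(|1⟩) = 0.6586:
new amp(|0⟩) = (0.857452)·a + (-0.514565i)·b = (0.6452 - 0.3389i)
new amp(|1⟩) = (-0.514565i)·a + (0.857452)·b = (0.5647 - 0.3872i)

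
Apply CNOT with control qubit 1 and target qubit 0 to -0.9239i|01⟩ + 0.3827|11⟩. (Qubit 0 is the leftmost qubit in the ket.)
0.3827|01⟩ - 0.9239i|11⟩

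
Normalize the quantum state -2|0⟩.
-|0⟩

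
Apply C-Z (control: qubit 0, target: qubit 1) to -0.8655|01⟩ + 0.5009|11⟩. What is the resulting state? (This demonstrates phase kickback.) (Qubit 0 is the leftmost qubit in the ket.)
-0.8655|01⟩ - 0.5009|11⟩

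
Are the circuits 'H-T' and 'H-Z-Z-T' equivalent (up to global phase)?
Yes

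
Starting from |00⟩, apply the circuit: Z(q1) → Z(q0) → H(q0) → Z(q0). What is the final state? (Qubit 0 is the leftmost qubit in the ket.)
1/√2|00⟩ - 1/√2|10⟩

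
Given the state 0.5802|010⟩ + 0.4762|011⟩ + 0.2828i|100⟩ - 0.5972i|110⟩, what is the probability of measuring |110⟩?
0.3566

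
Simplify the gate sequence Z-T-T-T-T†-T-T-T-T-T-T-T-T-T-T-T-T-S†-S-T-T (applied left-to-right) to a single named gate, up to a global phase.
Z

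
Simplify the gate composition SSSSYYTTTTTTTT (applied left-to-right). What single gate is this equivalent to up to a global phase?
I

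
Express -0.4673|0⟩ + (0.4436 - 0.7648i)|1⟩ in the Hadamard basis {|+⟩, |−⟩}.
(-0.01676 - 0.5408i)|+⟩ + (-0.6441 + 0.5408i)|−⟩

With |ψ⟩ = α|0⟩ + β|1⟩, the Hadamard-basis coefficients are ⟨+|ψ⟩ = (α + β)/√2 and ⟨−|ψ⟩ = (α − β)/√2.
Here α = -0.4673, β = (0.4436 - 0.7648i): (α + β)/√2 = (-0.01676 - 0.5408i), (α − β)/√2 = (-0.6441 + 0.5408i).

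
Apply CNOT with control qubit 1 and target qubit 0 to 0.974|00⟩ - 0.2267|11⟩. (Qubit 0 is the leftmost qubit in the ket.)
0.974|00⟩ - 0.2267|01⟩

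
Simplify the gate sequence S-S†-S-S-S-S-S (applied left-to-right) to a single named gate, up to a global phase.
S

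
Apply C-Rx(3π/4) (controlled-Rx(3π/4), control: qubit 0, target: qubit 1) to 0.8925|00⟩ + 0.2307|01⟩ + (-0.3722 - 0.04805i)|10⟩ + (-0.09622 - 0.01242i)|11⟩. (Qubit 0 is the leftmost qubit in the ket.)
0.8925|00⟩ + 0.2307|01⟩ + (-0.1539 + 0.07051i)|10⟩ + (-0.08121 + 0.3391i)|11⟩

C-Rx(3π/4) leaves the control-|0⟩ kets |00⟩, |01⟩ unchanged and applies Rx(3π/4) to qubit 1 on the control-|1⟩ pair (|10⟩, |11⟩).
Rx(3π/4) = [[cos(θ/2), −i·sin(θ/2)], [−i·sin(θ/2), cos(θ/2)]]; θ = 3π/4, cos(θ/2) ≈ 0.382683, sin(θ/2) ≈ 0.92388.
With a = amp(|10⟩) = (-0.3722 - 0.04805i) and b = amp(|11⟩) = (-0.09622 - 0.01242i):
new amp(|10⟩) = (0.382683)·a + (-0.92388i)·b = (-0.1539 + 0.07051i)
new amp(|11⟩) = (-0.92388i)·a + (0.382683)·b = (-0.08121 + 0.3391i)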